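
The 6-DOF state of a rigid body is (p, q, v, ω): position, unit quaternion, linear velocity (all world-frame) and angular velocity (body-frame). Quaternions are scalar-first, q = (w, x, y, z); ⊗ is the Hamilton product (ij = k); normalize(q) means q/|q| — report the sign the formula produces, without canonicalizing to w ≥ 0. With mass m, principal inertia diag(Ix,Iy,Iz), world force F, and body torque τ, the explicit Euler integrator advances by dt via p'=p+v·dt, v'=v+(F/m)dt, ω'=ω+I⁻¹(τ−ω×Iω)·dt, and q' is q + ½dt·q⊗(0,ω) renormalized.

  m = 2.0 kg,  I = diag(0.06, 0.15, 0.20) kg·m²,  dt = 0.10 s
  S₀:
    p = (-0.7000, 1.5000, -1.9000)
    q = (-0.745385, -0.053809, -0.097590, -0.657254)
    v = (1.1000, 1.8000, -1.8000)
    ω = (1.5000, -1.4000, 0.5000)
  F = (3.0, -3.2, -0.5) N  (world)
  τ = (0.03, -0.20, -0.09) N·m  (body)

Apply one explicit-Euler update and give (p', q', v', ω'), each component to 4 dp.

α = I⁻¹(τ − ω×Iω) = (1.0833, -0.6333, 0.4950)
ω' = ω + α·dt = (1.6083, -1.4633, 0.5495)
Hamilton product q⊗(0,ω) = (0.2727145, -2.0870281, 0.0845625, -0.1509749)
q + ½dt·q⊗(0,ω), renormalized = (-0.7277, -0.1573, -0.0928, -0.6611)
linear accel F/m = (1.5000, -1.6000, -0.2500)
p + v·dt = (-0.5900, 1.6800, -2.0800)
new velocity v' = (1.2500, 1.6400, -1.8250)

p' = (-0.5900, 1.6800, -2.0800)
q' = (-0.7277, -0.1573, -0.0928, -0.6611)
v' = (1.2500, 1.6400, -1.8250)
ω' = (1.6083, -1.4633, 0.5495)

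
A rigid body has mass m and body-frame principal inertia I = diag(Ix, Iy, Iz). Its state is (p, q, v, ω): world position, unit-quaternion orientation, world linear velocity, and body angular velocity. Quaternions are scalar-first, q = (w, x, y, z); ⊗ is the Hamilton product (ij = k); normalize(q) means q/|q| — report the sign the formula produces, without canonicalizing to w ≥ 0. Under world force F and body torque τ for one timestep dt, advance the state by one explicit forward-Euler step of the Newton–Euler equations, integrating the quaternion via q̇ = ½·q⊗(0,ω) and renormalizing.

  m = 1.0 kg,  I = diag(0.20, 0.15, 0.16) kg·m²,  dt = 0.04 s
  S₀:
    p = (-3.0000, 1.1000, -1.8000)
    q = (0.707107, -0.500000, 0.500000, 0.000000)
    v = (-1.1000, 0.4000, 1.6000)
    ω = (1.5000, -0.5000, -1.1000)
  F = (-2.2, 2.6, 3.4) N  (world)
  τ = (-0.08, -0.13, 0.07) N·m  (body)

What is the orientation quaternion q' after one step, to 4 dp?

q' = (0.7266, -0.4894, 0.4816, -0.0255)

Hamilton product q⊗(0,ω) = (1.0000000, 0.5106605, -0.9035535, -1.2778177)
updated quaternion q' = (0.7266, -0.4894, 0.4816, -0.0255)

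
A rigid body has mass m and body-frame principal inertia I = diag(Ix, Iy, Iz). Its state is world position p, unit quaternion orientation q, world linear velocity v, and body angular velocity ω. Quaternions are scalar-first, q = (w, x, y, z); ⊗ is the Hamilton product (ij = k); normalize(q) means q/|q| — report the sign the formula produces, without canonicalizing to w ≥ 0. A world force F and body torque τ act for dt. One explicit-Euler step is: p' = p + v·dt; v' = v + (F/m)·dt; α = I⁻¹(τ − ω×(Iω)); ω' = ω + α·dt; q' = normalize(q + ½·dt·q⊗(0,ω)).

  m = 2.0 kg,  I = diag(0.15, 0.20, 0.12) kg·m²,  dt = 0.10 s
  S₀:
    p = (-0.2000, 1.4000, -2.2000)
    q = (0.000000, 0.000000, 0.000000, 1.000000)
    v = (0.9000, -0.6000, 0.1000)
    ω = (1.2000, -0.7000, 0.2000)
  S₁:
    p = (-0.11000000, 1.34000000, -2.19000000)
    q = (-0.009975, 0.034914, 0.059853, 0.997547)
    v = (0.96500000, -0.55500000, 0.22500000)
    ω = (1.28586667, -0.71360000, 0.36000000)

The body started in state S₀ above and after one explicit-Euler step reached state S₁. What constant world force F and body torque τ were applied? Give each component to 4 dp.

rate change Δω = (0.08586667, -0.01360000, 0.16000000)
applied torque τ = (0.1400, -0.0200, 0.1500)
v₁ − v₀ = (0.06500000, 0.04500000, 0.12500000)
applied force F = (1.3000, 0.9000, 2.5000)

F = (1.3000, 0.9000, 2.5000)
τ = (0.1400, -0.0200, 0.1500)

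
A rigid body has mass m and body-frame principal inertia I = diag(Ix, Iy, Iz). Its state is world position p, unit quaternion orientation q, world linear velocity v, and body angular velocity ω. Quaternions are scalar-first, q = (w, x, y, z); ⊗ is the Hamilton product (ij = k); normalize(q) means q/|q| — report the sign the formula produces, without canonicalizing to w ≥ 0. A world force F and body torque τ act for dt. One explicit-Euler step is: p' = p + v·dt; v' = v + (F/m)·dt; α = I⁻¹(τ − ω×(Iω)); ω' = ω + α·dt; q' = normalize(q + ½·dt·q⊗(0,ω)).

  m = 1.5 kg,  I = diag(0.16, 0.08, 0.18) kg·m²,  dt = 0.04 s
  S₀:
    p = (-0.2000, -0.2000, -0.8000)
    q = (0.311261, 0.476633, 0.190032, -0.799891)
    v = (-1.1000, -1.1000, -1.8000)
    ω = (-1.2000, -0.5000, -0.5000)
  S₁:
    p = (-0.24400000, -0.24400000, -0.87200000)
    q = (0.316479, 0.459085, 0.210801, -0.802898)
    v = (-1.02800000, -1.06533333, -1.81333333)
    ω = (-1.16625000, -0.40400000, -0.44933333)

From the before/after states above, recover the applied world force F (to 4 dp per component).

velocity change Δv = (0.07200000, 0.03466667, -0.01333333)
m·(v₁−v₀)/dt = (2.7000, 1.3000, -0.5000)

F = (2.7000, 1.3000, -0.5000)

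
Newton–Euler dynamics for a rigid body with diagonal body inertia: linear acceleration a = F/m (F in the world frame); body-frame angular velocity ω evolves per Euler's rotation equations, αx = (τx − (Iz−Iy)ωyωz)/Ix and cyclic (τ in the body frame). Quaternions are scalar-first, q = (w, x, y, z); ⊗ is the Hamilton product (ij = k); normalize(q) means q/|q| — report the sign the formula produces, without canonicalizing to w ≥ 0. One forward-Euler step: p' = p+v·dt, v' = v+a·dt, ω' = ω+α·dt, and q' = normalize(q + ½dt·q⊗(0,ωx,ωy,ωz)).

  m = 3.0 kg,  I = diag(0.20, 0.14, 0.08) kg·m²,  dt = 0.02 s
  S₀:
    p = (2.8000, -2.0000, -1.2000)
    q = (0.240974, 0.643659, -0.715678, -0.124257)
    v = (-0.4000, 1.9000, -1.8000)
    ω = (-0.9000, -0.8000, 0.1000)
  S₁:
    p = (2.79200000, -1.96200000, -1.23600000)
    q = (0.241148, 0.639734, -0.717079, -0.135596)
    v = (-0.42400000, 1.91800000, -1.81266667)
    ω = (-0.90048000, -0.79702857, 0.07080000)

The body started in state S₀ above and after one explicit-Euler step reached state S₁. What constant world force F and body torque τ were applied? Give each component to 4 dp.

ω₁ − ω₀ = (-0.00048000, 0.00297143, -0.02920000)
applied torque τ = (0.0000, 0.0100, -0.1600)
Δv = v₁−v₀ = (-0.02400000, 0.01800000, -0.01266667)
F = m·Δv/dt = (-3.6000, 2.7000, -1.9000)

F = (-3.6000, 2.7000, -1.9000)
τ = (0.0000, 0.0100, -0.1600)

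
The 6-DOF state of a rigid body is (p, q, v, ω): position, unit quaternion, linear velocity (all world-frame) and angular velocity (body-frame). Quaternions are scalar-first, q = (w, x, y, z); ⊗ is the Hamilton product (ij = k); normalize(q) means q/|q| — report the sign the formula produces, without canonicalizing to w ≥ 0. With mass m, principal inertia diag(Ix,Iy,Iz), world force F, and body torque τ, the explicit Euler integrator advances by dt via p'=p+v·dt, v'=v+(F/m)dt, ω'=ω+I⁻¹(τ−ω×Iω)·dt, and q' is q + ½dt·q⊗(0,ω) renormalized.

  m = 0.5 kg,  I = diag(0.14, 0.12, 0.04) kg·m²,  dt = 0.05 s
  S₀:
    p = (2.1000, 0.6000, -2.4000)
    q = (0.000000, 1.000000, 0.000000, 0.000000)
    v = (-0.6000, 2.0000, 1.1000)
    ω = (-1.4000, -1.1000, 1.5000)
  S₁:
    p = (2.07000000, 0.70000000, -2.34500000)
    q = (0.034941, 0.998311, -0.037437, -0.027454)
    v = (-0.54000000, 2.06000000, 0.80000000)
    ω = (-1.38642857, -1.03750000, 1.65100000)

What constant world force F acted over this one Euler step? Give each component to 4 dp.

F = (0.6000, 0.6000, -3.0000)

Δv = v₁−v₀ = (0.06000000, 0.06000000, -0.30000000)
applied force F = (0.6000, 0.6000, -3.0000)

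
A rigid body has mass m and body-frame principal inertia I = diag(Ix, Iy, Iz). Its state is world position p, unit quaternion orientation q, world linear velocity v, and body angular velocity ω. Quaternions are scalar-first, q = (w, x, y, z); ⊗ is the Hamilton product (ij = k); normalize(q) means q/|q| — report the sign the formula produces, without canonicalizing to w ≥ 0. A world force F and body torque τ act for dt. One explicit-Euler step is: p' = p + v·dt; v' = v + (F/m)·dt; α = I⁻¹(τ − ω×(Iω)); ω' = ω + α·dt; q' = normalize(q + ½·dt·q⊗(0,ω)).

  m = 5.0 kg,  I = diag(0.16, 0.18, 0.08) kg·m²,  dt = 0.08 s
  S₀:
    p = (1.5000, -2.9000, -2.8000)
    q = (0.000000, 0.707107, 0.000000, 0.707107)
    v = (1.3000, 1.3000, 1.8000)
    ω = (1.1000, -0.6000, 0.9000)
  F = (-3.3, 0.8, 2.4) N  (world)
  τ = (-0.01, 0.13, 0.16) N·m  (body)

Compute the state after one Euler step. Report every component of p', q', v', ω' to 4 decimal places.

new position p' = (1.6040, -2.7960, -2.6560)
new velocity v' = (1.2472, 1.3128, 1.8384)
gyro term ω×Iω = (0.0540, 0.0792, -0.0132)
α = I⁻¹(τ − ω×Iω) = (-0.4000, 0.2822, 2.1650)
new body rate ω' = (1.0680, -0.5774, 1.0732)
Hamilton product q⊗(0,ω) = (-1.4142140, 0.4242642, 0.1414214, -0.4242642)
updated quaternion q' = (-0.0565, 0.7227, 0.0056, 0.6888)

p' = (1.6040, -2.7960, -2.6560)
q' = (-0.0565, 0.7227, 0.0056, 0.6888)
v' = (1.2472, 1.3128, 1.8384)
ω' = (1.0680, -0.5774, 1.0732)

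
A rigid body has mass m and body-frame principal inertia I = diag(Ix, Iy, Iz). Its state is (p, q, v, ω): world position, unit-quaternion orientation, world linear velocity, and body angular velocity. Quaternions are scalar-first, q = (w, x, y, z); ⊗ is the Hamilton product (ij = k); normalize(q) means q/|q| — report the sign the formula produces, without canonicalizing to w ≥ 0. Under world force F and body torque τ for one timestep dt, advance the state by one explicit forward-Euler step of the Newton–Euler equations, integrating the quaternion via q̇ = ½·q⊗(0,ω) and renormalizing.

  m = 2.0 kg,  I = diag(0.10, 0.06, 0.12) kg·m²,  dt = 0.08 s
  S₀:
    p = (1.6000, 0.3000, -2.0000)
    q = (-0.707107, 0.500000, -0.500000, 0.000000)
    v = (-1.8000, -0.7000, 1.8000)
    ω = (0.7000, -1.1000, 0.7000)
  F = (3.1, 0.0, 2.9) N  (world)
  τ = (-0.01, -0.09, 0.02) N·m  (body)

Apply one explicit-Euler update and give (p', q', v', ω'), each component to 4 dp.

precession coupling ω×(Iω) = (-0.0462, -0.0098, 0.0308)
(τ − ω×Iω)/I = (0.3620, -1.3367, -0.0900)
ω' = ω + α·dt = (0.7290, -1.2069, 0.6928)
Hamilton product q⊗(0,ω) = (-0.9000000, -0.8449749, 0.4278177, -0.6949749)
q' = normalize(q + ½dt·q⊗(0,ω)) = (-0.7418, 0.4654, -0.4820, -0.0278)
linear accel F/m = (1.5500, 0.0000, 1.4500)
p' = p + v·dt = (1.4560, 0.2440, -1.8560)
v' = v + a·dt = (-1.6760, -0.7000, 1.9160)

p' = (1.4560, 0.2440, -1.8560)
q' = (-0.7418, 0.4654, -0.4820, -0.0278)
v' = (-1.6760, -0.7000, 1.9160)
ω' = (0.7290, -1.2069, 0.6928)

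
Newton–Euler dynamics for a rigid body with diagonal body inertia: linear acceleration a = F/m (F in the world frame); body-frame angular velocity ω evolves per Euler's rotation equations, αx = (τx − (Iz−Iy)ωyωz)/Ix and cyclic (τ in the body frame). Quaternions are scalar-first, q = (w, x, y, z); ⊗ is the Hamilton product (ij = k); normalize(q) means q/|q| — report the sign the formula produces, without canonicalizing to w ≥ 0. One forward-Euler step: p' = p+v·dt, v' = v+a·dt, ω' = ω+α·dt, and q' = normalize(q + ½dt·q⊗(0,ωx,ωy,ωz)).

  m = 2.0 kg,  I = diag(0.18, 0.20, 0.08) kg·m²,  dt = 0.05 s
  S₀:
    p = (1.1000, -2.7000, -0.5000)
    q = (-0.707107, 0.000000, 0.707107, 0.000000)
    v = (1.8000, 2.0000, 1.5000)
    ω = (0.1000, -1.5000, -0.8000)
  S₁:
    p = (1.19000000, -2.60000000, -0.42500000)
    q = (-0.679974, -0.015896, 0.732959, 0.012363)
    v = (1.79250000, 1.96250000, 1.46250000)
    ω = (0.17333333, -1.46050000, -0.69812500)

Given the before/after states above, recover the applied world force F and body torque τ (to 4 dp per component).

F = (-0.3000, -1.5000, -1.5000)
τ = (0.1200, 0.1500, 0.1600)

rate change Δω = (0.07333333, 0.03950000, 0.10187500)
precession coupling = (-0.1440, -0.0080, -0.0030)
applied torque τ = (0.1200, 0.1500, 0.1600)
velocity change Δv = (-0.00750000, -0.03750000, -0.03750000)
F = m·Δv/dt = (-0.3000, -1.5000, -1.5000)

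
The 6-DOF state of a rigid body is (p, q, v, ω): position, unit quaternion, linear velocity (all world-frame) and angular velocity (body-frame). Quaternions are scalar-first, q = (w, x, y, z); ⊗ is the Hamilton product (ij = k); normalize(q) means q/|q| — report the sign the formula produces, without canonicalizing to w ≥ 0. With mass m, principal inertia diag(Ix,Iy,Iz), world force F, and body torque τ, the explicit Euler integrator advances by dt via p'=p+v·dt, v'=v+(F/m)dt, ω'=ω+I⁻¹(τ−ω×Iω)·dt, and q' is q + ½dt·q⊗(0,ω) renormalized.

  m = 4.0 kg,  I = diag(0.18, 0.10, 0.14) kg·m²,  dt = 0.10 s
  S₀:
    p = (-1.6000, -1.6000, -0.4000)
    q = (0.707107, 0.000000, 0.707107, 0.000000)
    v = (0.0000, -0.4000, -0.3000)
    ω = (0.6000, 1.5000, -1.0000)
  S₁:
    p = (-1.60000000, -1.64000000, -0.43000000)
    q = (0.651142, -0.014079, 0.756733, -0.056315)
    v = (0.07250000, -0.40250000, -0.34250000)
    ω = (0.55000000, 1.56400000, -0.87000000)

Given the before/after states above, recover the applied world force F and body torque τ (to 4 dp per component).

rate change Δω = (-0.05000000, 0.06400000, 0.13000000)
gyro term ω₀×Iω₀ = (-0.0600, -0.0240, -0.0720)
I·α + gyro = (-0.1500, 0.0400, 0.1100)
v₁ − v₀ = (0.07250000, -0.00250000, -0.04250000)
F = m·Δv/dt = (2.9000, -0.1000, -1.7000)

F = (2.9000, -0.1000, -1.7000)
τ = (-0.1500, 0.0400, 0.1100)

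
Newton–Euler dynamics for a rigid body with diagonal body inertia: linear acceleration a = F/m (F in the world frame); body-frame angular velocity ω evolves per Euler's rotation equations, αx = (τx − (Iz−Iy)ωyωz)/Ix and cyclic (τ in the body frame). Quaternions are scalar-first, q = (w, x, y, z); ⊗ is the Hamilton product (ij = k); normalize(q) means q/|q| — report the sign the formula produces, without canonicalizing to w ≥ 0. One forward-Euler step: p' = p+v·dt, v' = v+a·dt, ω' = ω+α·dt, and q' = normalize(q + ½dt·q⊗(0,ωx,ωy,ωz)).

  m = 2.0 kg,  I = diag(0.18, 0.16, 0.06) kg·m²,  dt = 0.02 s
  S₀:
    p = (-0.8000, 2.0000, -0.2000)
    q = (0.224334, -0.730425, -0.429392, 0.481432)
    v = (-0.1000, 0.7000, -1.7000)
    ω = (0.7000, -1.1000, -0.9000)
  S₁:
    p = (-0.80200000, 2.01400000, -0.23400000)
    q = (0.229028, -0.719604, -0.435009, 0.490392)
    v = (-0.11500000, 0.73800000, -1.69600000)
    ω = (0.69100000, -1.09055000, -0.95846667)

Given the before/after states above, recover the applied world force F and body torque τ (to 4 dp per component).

Δω = ω₁−ω₀ = (-0.00900000, 0.00945000, -0.05846667)
gyro term ω₀×Iω₀ = (-0.0990, -0.0756, 0.0154)
I·α + gyro = (-0.1800, 0.0000, -0.1600)
Δv = v₁−v₀ = (-0.01500000, 0.03800000, 0.00400000)
applied force F = (-1.5000, 3.8000, 0.4000)

F = (-1.5000, 3.8000, 0.4000)
τ = (-0.1800, 0.0000, -0.1600)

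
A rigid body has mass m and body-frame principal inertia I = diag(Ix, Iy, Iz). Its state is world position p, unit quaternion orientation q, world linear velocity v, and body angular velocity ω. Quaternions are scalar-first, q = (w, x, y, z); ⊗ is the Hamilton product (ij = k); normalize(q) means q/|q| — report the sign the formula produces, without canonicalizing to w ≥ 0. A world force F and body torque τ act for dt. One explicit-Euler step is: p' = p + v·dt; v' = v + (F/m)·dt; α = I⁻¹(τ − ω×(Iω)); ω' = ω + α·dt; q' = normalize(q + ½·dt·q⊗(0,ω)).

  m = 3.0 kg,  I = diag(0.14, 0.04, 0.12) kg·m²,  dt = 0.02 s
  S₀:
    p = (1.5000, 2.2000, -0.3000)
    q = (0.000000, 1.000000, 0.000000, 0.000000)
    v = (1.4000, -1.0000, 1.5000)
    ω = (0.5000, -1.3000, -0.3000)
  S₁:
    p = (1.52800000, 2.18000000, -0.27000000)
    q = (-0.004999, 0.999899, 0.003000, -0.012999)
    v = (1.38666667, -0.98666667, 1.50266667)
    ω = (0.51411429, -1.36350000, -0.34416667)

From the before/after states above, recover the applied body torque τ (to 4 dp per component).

τ = (0.1300, -0.1300, -0.2000)

Δω = ω₁−ω₀ = (0.01411429, -0.06350000, -0.04416667)
I·α + gyro = (0.1300, -0.1300, -0.2000)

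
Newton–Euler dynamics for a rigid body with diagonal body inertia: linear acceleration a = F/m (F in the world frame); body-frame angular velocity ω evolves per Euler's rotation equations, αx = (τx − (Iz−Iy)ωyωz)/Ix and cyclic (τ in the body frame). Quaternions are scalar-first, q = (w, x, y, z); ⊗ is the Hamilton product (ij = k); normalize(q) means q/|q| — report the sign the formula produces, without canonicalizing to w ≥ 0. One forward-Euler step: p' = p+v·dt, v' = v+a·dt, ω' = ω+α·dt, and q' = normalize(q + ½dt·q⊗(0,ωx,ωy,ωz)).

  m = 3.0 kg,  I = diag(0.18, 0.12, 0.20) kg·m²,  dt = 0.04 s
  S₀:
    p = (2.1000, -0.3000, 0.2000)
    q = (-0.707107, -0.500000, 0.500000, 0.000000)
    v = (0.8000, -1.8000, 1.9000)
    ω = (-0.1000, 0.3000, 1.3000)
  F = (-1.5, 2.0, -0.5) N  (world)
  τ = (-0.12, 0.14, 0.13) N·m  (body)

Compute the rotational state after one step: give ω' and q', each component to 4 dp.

ω' = (-0.1336, 0.3458, 1.3256)
q' = (-0.7109, -0.4854, 0.5086, -0.0204)

precession coupling ω×(Iω) = (0.0312, 0.0026, 0.0018)
angular accel α = (-0.8400, 1.1450, 0.6410)
ω' = ω + α·dt = (-0.1336, 0.3458, 1.3256)
2q̇ = q⊗(0,ω) = (-0.2000000, 0.7207107, 0.4378679, -1.0192391)
q + ½dt·q⊗(0,ω), renormalized = (-0.7109, -0.4854, 0.5086, -0.0204)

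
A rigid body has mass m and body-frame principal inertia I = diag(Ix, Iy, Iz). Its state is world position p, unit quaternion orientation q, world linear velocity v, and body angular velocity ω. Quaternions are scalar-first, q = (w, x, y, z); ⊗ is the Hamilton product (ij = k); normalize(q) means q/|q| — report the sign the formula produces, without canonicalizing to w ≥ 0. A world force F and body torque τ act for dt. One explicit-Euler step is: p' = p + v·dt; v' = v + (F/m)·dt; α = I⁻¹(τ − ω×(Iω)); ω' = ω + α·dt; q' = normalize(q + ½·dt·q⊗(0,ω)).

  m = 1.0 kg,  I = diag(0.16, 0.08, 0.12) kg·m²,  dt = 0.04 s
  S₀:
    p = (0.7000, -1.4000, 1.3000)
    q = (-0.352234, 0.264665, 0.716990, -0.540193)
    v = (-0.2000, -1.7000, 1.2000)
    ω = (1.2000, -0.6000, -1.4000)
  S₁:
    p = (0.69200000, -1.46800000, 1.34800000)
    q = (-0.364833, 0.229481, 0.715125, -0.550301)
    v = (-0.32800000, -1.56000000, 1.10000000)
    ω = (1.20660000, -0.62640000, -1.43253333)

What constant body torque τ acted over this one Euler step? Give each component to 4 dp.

ω₁ − ω₀ = (0.00660000, -0.02640000, -0.03253333)
τ = I·(Δω/dt) + ω₀×(Iω₀) = (0.0600, -0.1200, -0.0400)

τ = (0.0600, -0.1200, -0.0400)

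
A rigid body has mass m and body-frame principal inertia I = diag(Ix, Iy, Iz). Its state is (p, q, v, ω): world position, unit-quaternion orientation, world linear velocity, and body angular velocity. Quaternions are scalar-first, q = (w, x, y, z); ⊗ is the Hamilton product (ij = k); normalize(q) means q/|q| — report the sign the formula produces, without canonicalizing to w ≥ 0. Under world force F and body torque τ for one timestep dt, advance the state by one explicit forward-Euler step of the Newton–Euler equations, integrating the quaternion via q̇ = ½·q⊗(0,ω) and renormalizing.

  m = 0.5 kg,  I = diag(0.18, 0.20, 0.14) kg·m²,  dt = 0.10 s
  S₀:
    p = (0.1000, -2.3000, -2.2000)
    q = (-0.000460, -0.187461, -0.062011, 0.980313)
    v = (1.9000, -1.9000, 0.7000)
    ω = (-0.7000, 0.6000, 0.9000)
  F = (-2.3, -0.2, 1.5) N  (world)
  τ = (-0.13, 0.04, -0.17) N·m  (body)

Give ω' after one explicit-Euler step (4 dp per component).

ω' = (-0.7542, 0.6326, 0.7846)

precession coupling ω×(Iω) = (-0.0324, -0.0252, -0.0084)
α = I⁻¹(τ − ω×Iω) = (-0.5422, 0.3260, -1.1543)
new body rate ω' = (-0.7542, 0.6326, 0.7846)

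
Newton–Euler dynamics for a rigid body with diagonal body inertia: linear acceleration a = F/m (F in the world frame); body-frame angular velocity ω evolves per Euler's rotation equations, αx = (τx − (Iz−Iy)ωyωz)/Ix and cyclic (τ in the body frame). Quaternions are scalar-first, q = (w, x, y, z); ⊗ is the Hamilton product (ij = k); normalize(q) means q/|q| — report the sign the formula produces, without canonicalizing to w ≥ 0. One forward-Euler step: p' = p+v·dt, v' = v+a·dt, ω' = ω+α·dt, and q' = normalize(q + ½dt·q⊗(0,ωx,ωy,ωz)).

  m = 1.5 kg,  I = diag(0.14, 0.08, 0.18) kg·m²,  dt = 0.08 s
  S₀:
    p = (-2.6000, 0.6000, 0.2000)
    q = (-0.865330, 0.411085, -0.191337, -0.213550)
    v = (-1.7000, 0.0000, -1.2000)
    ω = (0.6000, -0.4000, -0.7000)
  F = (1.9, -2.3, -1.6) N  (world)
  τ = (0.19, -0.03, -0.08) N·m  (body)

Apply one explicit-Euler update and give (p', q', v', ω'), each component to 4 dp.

p' = (-2.7360, 0.6000, 0.1040)
q' = (-0.8835, 0.3919, -0.1710, -0.1912)
v' = (-1.5987, -0.1227, -1.2853)
ω' = (0.6926, -0.4468, -0.7420)

a = (1.2667, -1.5333, -1.0667)
p' = p + v·dt = (-2.7360, 0.6000, 0.1040)
new velocity v' = (-1.5987, -0.1227, -1.2853)
precession coupling ω×(Iω) = (0.0280, 0.0168, 0.0144)
α = I⁻¹(τ − ω×Iω) = (1.1571, -0.5850, -0.5244)
ω' = ω + α·dt = (0.6926, -0.4468, -0.7420)
q⊗(0,ω) = (-0.4726708, -0.4706821, 0.5057615, 0.5560992)
q' = normalize(q + ½dt·q⊗(0,ω)) = (-0.8835, 0.3919, -0.1710, -0.1912)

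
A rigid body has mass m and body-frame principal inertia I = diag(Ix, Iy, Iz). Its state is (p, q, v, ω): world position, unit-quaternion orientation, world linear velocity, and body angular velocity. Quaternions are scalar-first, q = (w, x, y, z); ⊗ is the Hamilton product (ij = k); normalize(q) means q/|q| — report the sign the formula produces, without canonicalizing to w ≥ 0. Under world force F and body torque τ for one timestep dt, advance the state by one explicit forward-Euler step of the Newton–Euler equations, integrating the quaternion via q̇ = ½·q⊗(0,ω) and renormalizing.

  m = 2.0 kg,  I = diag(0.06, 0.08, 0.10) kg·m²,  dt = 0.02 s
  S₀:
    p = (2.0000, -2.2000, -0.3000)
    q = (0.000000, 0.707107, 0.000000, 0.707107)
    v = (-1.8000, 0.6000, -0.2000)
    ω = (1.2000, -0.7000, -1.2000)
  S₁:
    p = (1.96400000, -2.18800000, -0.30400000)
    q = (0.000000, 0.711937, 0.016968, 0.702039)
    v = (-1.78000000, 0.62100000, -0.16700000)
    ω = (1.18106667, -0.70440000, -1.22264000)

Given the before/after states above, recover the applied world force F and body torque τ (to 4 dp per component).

Δω = ω₁−ω₀ = (-0.01893333, -0.00440000, -0.02264000)
ω₀×(Iω₀) = (0.0168, 0.0576, -0.0168)
τ = I·(Δω/dt) + ω₀×(Iω₀) = (-0.0400, 0.0400, -0.1300)
v₁ − v₀ = (0.02000000, 0.02100000, 0.03300000)
m·(v₁−v₀)/dt = (2.0000, 2.1000, 3.3000)

F = (2.0000, 2.1000, 3.3000)
τ = (-0.0400, 0.0400, -0.1300)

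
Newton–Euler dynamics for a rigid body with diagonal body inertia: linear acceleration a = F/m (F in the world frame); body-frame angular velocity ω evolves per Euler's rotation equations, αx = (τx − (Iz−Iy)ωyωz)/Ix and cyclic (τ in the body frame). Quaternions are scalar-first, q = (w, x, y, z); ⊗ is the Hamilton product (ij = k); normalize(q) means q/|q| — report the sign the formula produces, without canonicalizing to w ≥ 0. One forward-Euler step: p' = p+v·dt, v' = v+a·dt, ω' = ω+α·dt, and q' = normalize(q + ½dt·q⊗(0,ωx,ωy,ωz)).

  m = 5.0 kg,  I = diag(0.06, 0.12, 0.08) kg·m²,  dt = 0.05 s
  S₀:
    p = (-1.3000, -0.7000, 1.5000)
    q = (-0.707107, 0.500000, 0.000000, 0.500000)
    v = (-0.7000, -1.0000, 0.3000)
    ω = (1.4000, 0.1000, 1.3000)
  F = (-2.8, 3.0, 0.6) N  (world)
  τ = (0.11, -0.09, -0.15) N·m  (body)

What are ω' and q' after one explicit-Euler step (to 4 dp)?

gyro term ω×Iω = (-0.0052, -0.0364, 0.0084)
angular accel α = (1.9200, -0.4467, -1.9800)
ω' = ω + α·dt = (1.4960, 0.0777, 1.2010)
Hamilton product q⊗(0,ω) = (-1.3500000, -1.0399498, -0.0207107, -0.8692391)
updated quaternion q' = (-0.7400, 0.4735, -0.0005, 0.4777)

ω' = (1.4960, 0.0777, 1.2010)
q' = (-0.7400, 0.4735, -0.0005, 0.4777)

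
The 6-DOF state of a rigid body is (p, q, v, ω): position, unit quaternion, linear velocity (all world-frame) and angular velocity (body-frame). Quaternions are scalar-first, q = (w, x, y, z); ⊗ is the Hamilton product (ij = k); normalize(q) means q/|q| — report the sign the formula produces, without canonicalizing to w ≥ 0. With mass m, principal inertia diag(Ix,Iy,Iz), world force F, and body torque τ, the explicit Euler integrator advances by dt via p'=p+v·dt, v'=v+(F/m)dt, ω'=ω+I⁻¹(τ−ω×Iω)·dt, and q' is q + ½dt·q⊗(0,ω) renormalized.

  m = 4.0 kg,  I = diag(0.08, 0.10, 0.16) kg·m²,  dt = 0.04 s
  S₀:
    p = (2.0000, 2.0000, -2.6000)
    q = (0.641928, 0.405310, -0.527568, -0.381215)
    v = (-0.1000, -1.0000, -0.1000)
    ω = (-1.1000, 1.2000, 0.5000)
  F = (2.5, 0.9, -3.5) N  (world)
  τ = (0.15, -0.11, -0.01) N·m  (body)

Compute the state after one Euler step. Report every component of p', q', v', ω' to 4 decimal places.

p' = (1.9960, 1.9600, -2.6040)
q' = (0.6669, 0.3948, -0.5075, -0.3765)
v' = (-0.0750, -0.9910, -0.1350)
ω' = (-1.0430, 1.1384, 0.5041)

α = I⁻¹(τ − ω×Iω) = (1.4250, -1.5400, 0.1025)
new body rate ω' = (-1.0430, 1.1384, 0.5041)
Hamilton product q⊗(0,ω) = (1.2695301, -0.5124468, 0.9869951, 0.2270112)
q' = normalize(q + ½dt·q⊗(0,ω)) = (0.6669, 0.3948, -0.5075, -0.3765)
linear accel F/m = (0.6250, 0.2250, -0.8750)
p' = p + v·dt = (1.9960, 1.9600, -2.6040)
v + (F/m)dt = (-0.0750, -0.9910, -0.1350)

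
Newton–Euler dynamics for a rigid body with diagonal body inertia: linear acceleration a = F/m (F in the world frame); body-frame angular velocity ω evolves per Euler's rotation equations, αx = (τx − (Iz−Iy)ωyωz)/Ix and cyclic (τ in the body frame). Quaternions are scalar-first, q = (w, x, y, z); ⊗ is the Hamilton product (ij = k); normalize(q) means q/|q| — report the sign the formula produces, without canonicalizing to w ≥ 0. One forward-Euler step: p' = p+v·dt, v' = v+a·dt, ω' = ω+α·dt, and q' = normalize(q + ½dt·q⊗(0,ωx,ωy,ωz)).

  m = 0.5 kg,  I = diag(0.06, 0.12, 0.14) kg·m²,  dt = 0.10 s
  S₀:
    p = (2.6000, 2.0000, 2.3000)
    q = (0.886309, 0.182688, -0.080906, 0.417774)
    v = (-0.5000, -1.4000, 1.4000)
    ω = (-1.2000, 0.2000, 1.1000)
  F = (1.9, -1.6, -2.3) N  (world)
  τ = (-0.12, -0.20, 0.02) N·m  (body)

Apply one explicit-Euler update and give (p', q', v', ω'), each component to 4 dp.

p' = (2.5500, 1.8600, 2.4400)
q' = (0.8722, 0.1205, -0.1068, 0.4619)
v' = (-0.1200, -1.7200, 0.9400)
ω' = (-1.4073, -0.0547, 1.1246)

a = (3.8000, -3.2000, -4.6000)
new position p' = (2.5500, 1.8600, 2.4400)
new velocity v' = (-0.1200, -1.7200, 0.9400)
angular accel α = (-2.0733, -2.5467, 0.2457)
ω' = ω + α·dt = (-1.4073, -0.0547, 1.1246)
Hamilton product q⊗(0,ω) = (-0.2241446, -1.2361222, -0.5250238, 0.9143903)
q' = normalize(q + ½dt·q⊗(0,ω)) = (0.8722, 0.1205, -0.1068, 0.4619)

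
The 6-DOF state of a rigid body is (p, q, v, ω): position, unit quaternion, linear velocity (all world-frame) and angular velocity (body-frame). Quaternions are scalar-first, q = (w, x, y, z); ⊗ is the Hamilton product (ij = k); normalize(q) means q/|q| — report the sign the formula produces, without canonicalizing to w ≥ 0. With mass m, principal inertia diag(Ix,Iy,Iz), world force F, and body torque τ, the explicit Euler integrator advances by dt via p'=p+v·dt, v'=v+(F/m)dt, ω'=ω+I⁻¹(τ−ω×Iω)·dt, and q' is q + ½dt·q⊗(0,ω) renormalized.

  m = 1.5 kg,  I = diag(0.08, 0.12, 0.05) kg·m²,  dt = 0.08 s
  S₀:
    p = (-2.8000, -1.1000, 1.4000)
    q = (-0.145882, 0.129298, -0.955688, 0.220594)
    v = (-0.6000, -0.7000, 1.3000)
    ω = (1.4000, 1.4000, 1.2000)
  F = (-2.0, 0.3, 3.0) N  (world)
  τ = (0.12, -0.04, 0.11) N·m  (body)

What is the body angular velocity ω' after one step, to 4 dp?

ω' = (1.6376, 1.3397, 1.2506)

angular accel α = (2.9700, -0.7533, 0.6320)
ω' = ω + α·dt = (1.6376, 1.3397, 1.2506)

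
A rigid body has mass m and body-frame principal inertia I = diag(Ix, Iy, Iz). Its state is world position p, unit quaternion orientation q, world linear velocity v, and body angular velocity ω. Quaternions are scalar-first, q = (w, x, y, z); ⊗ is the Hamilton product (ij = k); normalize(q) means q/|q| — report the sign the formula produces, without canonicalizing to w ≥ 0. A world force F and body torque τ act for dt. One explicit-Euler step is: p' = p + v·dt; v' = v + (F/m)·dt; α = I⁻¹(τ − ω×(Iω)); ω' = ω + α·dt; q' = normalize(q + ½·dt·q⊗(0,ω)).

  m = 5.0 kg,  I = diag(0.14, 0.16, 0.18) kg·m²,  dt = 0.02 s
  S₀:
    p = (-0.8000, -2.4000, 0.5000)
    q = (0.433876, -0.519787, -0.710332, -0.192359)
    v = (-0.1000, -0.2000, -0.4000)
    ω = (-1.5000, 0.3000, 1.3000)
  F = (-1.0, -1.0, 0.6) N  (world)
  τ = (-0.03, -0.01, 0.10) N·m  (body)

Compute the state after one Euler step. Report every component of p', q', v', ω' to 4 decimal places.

p' = (-0.8020, -2.4040, 0.4920)
q' = (0.4306, -0.5348, -0.6992, -0.1989)
v' = (-0.1040, -0.2040, -0.3976)
ω' = (-1.5054, 0.2890, 1.3121)

a = F/m = (-0.2000, -0.2000, 0.1200)
new position p' = (-0.8020, -2.4040, 0.4920)
v' = v + a·dt = (-0.1040, -0.2040, -0.3976)
ω×(Iω) gyroscopic = (0.0078, 0.0780, -0.0090)
α = I⁻¹(τ − ω×Iω) = (-0.2700, -0.5500, 0.6056)
ω' = ω + α·dt = (-1.5054, 0.2890, 1.3121)
2q̇ = q⊗(0,ω) = (-0.3165142, -1.5165379, 1.0944244, -0.6573953)
q' = normalize(q + ½dt·q⊗(0,ω)) = (0.4306, -0.5348, -0.6992, -0.1989)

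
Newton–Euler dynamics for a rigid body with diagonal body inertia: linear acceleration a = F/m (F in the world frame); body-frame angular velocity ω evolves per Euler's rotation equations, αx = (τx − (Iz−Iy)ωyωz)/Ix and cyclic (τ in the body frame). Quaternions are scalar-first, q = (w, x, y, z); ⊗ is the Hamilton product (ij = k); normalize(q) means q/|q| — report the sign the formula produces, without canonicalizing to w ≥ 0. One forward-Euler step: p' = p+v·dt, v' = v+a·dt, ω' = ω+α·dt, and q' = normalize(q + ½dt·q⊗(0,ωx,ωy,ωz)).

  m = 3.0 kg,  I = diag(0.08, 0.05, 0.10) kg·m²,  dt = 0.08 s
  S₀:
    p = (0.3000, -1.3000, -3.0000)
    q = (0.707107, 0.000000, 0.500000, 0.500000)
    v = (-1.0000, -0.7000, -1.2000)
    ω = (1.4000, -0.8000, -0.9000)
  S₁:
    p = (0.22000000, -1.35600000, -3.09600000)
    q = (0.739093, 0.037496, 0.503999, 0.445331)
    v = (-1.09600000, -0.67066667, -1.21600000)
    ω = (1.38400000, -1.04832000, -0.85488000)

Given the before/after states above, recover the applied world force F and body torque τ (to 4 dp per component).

F = (-3.6000, 1.1000, -0.6000)
τ = (0.0200, -0.1300, 0.0900)

velocity change Δv = (-0.09600000, 0.02933333, -0.01600000)
applied force F = (-3.6000, 1.1000, -0.6000)
Δω = ω₁−ω₀ = (-0.01600000, -0.24832000, 0.04512000)
τ = I·(Δω/dt) + ω₀×(Iω₀) = (0.0200, -0.1300, 0.0900)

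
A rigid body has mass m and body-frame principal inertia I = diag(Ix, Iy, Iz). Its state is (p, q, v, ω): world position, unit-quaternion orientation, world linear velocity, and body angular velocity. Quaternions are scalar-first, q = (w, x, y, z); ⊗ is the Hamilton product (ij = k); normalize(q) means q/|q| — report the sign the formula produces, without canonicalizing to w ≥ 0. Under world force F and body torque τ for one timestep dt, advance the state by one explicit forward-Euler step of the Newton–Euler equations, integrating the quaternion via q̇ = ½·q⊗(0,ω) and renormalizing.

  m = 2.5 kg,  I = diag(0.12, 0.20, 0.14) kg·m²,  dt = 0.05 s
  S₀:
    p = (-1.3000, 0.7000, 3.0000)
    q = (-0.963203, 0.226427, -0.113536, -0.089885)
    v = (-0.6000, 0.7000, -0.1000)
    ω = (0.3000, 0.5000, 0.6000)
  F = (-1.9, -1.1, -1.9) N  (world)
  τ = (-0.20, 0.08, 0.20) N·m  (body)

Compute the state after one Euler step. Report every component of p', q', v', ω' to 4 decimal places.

p' = (-1.3300, 0.7350, 2.9950)
q' = (-0.9619, 0.2186, -0.1296, -0.1006)
v' = (-0.6380, 0.6780, -0.1380)
ω' = (0.2242, 0.5209, 0.6671)

a = (-0.7600, -0.4400, -0.7600)
new position p' = (-1.3300, 0.7350, 2.9950)
new velocity v' = (-0.6380, 0.6780, -0.1380)
precession coupling ω×(Iω) = (-0.0180, -0.0036, 0.0120)
angular accel α = (-1.5167, 0.4180, 1.3429)
ω' = ω + α·dt = (0.2242, 0.5209, 0.6671)
Hamilton product q⊗(0,ω) = (0.0427709, -0.3121400, -0.6444232, -0.4306475)
updated quaternion q' = (-0.9619, 0.2186, -0.1296, -0.1006)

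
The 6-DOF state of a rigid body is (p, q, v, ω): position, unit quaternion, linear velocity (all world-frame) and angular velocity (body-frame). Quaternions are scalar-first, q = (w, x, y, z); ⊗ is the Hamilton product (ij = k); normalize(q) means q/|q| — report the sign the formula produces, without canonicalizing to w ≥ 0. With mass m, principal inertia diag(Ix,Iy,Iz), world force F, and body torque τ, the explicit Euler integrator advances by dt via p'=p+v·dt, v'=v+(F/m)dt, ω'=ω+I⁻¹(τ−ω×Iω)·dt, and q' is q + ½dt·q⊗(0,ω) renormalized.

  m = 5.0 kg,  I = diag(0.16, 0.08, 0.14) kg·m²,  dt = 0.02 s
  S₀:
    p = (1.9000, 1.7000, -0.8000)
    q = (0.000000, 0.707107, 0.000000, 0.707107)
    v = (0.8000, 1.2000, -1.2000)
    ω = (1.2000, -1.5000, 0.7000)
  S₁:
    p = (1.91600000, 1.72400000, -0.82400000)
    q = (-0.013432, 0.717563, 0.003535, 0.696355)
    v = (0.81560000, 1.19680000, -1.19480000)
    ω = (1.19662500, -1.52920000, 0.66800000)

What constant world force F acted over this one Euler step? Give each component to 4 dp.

F = (3.9000, -0.8000, 1.3000)

v₁ − v₀ = (0.01560000, -0.00320000, 0.00520000)
applied force F = (3.9000, -0.8000, 1.3000)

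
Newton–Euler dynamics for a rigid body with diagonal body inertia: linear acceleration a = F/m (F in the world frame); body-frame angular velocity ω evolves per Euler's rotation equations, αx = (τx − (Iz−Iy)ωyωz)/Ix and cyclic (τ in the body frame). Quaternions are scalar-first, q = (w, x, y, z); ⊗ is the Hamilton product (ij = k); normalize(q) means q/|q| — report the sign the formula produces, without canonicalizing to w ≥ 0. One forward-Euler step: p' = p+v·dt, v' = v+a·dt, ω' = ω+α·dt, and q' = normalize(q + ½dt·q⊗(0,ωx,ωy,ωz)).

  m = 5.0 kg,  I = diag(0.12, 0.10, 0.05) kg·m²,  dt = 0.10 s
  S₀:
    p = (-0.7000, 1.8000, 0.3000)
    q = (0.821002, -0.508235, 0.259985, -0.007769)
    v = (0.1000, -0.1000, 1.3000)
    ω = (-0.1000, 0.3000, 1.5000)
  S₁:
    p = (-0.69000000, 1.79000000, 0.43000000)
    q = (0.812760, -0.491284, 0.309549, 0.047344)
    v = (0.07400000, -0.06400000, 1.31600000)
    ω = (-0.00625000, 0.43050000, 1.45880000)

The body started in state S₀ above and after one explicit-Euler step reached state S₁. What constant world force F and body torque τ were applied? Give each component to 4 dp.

Δv = v₁−v₀ = (-0.02600000, 0.03600000, 0.01600000)
F = m·Δv/dt = (-1.3000, 1.8000, 0.8000)
ω₁ − ω₀ = (0.09375000, 0.13050000, -0.04120000)
τ = I·(Δω/dt) + ω₀×(Iω₀) = (0.0900, 0.1200, -0.0200)

F = (-1.3000, 1.8000, 0.8000)
τ = (0.0900, 0.1200, -0.0200)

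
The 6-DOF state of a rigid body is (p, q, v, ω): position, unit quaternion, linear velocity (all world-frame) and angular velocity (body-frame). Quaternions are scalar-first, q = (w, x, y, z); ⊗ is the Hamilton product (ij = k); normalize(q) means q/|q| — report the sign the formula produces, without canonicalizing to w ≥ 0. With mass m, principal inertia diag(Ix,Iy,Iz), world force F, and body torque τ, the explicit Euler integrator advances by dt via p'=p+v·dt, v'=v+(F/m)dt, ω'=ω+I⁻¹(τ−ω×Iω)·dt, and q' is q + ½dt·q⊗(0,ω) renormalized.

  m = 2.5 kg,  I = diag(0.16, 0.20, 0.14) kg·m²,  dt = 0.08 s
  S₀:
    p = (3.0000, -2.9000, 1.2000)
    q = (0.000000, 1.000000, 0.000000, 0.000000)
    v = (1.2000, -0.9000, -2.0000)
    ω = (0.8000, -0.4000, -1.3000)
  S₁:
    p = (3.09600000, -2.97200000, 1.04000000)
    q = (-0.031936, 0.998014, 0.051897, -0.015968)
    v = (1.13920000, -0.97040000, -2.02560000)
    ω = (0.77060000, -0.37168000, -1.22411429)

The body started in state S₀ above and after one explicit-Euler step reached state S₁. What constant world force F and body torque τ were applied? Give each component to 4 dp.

F = (-1.9000, -2.2000, -0.8000)
τ = (-0.0900, 0.0500, 0.1200)

v₁ − v₀ = (-0.06080000, -0.07040000, -0.02560000)
m·(v₁−v₀)/dt = (-1.9000, -2.2000, -0.8000)
Δω = ω₁−ω₀ = (-0.02940000, 0.02832000, 0.07588571)
precession coupling = (-0.0312, -0.0208, -0.0128)
τ = I·(Δω/dt) + ω₀×(Iω₀) = (-0.0900, 0.0500, 0.1200)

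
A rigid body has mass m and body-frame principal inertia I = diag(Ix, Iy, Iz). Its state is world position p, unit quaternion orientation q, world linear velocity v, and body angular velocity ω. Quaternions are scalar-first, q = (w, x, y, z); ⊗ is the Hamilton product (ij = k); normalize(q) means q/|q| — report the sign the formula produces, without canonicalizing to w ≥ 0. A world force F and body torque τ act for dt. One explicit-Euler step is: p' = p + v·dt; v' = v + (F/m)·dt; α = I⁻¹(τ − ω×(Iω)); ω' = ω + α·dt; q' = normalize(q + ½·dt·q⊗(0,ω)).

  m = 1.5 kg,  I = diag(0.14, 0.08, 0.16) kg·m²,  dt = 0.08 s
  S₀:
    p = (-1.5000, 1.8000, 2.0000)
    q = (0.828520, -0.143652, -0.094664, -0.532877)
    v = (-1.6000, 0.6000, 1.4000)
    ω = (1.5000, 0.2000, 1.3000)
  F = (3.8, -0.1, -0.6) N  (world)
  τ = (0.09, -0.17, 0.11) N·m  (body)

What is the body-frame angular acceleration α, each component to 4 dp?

ω×(Iω) gyroscopic = (0.0208, -0.0390, -0.0180)
angular accel α = (0.4943, -1.6375, 0.8000)

α = (0.4943, -1.6375, 0.8000)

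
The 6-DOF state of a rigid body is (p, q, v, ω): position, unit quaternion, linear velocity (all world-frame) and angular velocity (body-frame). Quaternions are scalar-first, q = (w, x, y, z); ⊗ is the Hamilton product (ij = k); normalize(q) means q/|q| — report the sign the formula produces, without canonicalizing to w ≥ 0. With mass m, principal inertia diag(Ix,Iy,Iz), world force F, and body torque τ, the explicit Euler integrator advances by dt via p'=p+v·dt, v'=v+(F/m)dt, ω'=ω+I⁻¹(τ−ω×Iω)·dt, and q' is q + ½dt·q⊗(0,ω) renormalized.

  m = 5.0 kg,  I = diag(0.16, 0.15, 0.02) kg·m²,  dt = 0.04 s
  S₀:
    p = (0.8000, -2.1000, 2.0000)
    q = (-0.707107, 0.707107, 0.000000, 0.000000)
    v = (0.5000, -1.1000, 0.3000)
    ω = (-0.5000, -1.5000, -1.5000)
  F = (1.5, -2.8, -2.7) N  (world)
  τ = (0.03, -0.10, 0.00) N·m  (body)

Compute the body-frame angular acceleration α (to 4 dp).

α = (2.0156, -1.3667, 0.3750)

precession coupling ω×(Iω) = (-0.2925, 0.1050, -0.0075)
(τ − ω×Iω)/I = (2.0156, -1.3667, 0.3750)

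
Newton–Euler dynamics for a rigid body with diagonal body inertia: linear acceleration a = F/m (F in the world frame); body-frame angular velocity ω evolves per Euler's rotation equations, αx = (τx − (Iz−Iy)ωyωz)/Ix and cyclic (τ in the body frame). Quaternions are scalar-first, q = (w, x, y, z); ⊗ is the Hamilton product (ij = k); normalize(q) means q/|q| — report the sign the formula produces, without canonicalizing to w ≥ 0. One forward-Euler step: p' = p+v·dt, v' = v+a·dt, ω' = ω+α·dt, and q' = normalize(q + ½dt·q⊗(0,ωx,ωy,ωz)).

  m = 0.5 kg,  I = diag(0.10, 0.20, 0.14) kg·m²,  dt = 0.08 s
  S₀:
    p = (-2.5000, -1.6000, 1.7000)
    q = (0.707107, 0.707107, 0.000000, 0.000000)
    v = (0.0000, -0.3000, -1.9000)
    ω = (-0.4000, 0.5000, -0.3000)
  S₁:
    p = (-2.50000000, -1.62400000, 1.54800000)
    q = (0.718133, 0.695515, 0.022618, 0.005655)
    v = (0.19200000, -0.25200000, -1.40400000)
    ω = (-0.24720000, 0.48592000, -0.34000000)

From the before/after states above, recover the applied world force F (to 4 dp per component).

F = (1.2000, 0.3000, 3.1000)

velocity change Δv = (0.19200000, 0.04800000, 0.49600000)
applied force F = (1.2000, 0.3000, 3.1000)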